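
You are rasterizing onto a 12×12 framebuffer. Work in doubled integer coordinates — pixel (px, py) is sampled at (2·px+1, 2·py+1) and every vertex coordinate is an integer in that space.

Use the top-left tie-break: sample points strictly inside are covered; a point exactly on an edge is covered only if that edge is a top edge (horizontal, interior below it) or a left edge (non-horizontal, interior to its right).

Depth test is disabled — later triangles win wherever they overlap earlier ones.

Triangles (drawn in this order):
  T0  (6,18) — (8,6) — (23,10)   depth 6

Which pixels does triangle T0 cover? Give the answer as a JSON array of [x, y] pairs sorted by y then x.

T0:
  2·area = 188
  edge (6, 18)→(8, 6): d=(2,-12) top-left  bias=+0
  edge (8, 6)→(23, 10): d=(15,4) right/bottom  bias=-1
  edge (23, 10)→(6, 18): d=(-17,8) right/bottom  bias=-1
    (4,3)@(9, 7): e=[14,11,163] → #
    (5,3)@(11, 7): e=[38,3,147] → #
    (6,3)@(13, 7): e=[62,-5,131] → ·
    (4,4)@(9, 9): e=[18,41,129] → #
    (6,4)@(13, 9): e=[66,25,97] → #
    (7,4)@(15, 9): e=[90,17,81] → #
    (8,4)@(17, 9): e=[114,9,65] → #
    (9,4)@(19, 9): e=[138,1,49] → #
    (10,4)@(21, 9): e=[162,-7,33] → ·
    (4,5)@(9, 11): e=[22,71,95] → #
    (10,5)@(21, 11): e=[166,23,-1] → ·
    (3,6)@(7, 13): e=[2,109,77] → #
  covered (23 px):
    · · · · · · · · · · · ·
    · · · · · · · · · · · ·
    · · · · · · · · · · · ·
    · · · · # # · · · · · ·
    · · · · # # # # # # · ·
    · · · · # # # # # # · ·
    · · · # # # # # · · · ·
    · · · # # # · · · · · ·
    · · · # · · · · · · · ·
    · · · · · · · · · · · ·
    · · · · · · · · · · · ·
    · · · · · · · · · · · ·

Result: [[4,3],[5,3],[4,4],[5,4],[6,4],[7,4],[8,4],[9,4],[4,5],[5,5],[6,5],[7,5],[8,5],[9,5],[3,6],[4,6],[5,6],[6,6],[7,6],[3,7],[4,7],[5,7],[3,8]]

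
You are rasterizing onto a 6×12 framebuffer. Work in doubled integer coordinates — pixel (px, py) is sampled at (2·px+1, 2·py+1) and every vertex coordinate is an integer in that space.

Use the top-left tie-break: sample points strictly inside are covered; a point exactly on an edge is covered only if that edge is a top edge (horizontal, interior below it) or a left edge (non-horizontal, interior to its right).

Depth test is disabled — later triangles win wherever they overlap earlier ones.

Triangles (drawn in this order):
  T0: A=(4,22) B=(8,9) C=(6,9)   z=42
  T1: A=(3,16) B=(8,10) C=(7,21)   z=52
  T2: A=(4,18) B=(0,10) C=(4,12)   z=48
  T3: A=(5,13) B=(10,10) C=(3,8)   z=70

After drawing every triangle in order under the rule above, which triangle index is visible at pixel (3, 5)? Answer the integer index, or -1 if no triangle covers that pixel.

T0:
  2·area = 26  (B↔C swapped to make it positive)
  edge (4, 22)→(6, 9): d=(2,-13) top-left  bias=+0
  edge (6, 9)→(8, 9): d=(2,0) top-left  bias=+0
  edge (8, 9)→(4, 22): d=(-4,13) right/bottom  bias=-1
    (0,4)@(1, 9): e=[-65,0,91] → ·  [on edge]
    (1,4)@(3, 9): e=[-39,0,65] → ·  [on edge]
    (2,4)@(5, 9): e=[-13,0,39] → ·  [on edge]
    (3,4)@(7, 9): e=[13,0,13] → #  [on edge]
    (4,4)@(9, 9): e=[39,0,-13] → ·  [on edge]
    (5,4)@(11, 9): e=[65,0,-39] → ·  [on edge]
    (3,5)@(7, 11): e=[17,4,5] → #
    (4,5)@(9, 11): e=[43,4,-21] → ·
    (3,6)@(7, 13): e=[21,8,-3] → ·
    (2,8)@(5, 17): e=[3,16,7] → #
    (3,8)@(7, 17): e=[29,16,-19] → ·
    (2,9)@(5, 19): e=[7,20,-1] → ·
  covered (3 px):
    · · · · · ·
    · · · · · ·
    · · · · · ·
    · · · · · ·
    · · · # · ·
    · · · # · ·
    · · · · · ·
    · · · · · ·
    · · # · · ·
    · · · · · ·
    · · · · · ·
    · · · · · ·
T1:
  2·area = 49
  edge (3, 16)→(8, 10): d=(5,-6) top-left  bias=+0
  edge (8, 10)→(7, 21): d=(-1,11) right/bottom  bias=-1
  edge (7, 21)→(3, 16): d=(-4,-5) top-left  bias=+0
    (3,6)@(7, 13): e=[9,8,32] → #
    (4,6)@(9, 13): e=[21,-14,42] → ·
    (2,7)@(5, 15): e=[7,28,14] → #
    (4,7)@(9, 15): e=[31,-16,34] → ·
    (2,8)@(5, 17): e=[17,26,6] → #
    (4,8)@(9, 17): e=[41,-18,26] → ·
    (2,9)@(5, 19): e=[27,24,-2] → ·
    (3,9)@(7, 19): e=[39,2,8] → #
    (4,9)@(9, 19): e=[51,-20,18] → ·
    (3,10)@(7, 21): e=[49,0,0] → ·  [on edge]
  covered (6 px):
    · · · · · ·
    · · · · · ·
    · · · · · ·
    · · · · · ·
    · · · · · ·
    · · · · · ·
    · · · # · ·
    · · # # · ·
    · · # # · ·
    · · · # · ·
    · · · · · ·
    · · · · · ·
T2:
  2·area = 24
  edge (4, 18)→(0, 10): d=(-4,-8) top-left  bias=+0
  edge (0, 10)→(4, 12): d=(4,2) right/bottom  bias=-1
  edge (4, 12)→(4, 18): d=(0,6) right/bottom  bias=-1
    (0,5)@(1, 11): e=[4,2,18] → #
    (1,5)@(3, 11): e=[20,-2,6] → ·
    (0,6)@(1, 13): e=[-4,10,18] → ·
    (1,6)@(3, 13): e=[12,6,6] → #
    (2,6)@(5, 13): e=[28,2,-6] → ·
    (1,7)@(3, 15): e=[4,14,6] → #
    (2,7)@(5, 15): e=[20,10,-6] → ·
    (1,8)@(3, 17): e=[-4,22,6] → ·
  covered (3 px):
    · · · · · ·
    · · · · · ·
    · · · · · ·
    · · · · · ·
    · · · · · ·
    # · · · · ·
    · # · · · ·
    · # · · · ·
    · · · · · ·
    · · · · · ·
    · · · · · ·
    · · · · · ·
T3:
  2·area = 31  (B↔C swapped to make it positive)
  edge (5, 13)→(3, 8): d=(-2,-5) top-left  bias=+0
  edge (3, 8)→(10, 10): d=(7,2) right/bottom  bias=-1
  edge (10, 10)→(5, 13): d=(-5,3) right/bottom  bias=-1
    (0,1)@(1, 3): e=[0,-31,62] → ·  [on edge]
    (2,4)@(5, 9): e=[8,3,20] → #
    (3,4)@(7, 9): e=[18,-1,14] → ·
    (2,5)@(5, 11): e=[4,17,10] → #
    (3,5)@(7, 11): e=[14,13,4] → #
    (4,5)@(9, 11): e=[24,9,-2] → ·
    (2,6)@(5, 13): e=[0,31,0] → ·  [on edge]
    (3,6)@(7, 13): e=[10,27,-6] → ·
    (4,11)@(9, 23): e=[0,93,-62] → ·  [on edge]
  covered (3 px):
    · · · · · ·
    · · · · · ·
    · · · · · ·
    · · · · · ·
    · · # · · ·
    · · # # · ·
    · · · · · ·
    · · · · · ·
    · · · · · ·
    · · · · · ·
    · · · · · ·
    · · · · · ·

Z-buffer (winner per pixel, '.' = empty):
  . . . . . .
  . . . . . .
  . . . . . .
  . . . . . .
  . . 3 0 . .
  2 . 3 3 . .
  . 2 . 1 . .
  . 2 1 1 . .
  . . 1 1 . .
  . . . 1 . .
  . . . . . .
  . . . . . .

Result: 3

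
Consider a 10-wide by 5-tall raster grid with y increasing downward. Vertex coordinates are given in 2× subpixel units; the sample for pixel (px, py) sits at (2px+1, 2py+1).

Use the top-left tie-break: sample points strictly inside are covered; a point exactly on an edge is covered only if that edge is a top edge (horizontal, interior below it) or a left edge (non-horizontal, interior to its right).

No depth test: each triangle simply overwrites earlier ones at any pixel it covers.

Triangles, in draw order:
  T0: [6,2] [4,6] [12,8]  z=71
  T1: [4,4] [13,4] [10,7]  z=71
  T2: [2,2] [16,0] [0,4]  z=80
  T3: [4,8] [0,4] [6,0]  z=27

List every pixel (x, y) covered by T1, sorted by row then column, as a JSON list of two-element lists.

T0:
  2·area = 36  (B↔C swapped to make it positive)
  edge (6, 2)→(12, 8): d=(6,6) right/bottom  bias=-1
  edge (12, 8)→(4, 6): d=(-8,-2) top-left  bias=+0
  edge (4, 6)→(6, 2): d=(2,-4) top-left  bias=+0
    (2,0)@(5, 1): e=[0,42,-6] → ·  [on edge]
    (3,1)@(7, 3): e=[0,30,6] → ·  [on edge]
    (2,2)@(5, 5): e=[24,10,2] → █
    (3,2)@(7, 5): e=[12,14,10] → █
    (4,2)@(9, 5): e=[0,18,18] → ·  [on edge]
    (2,3)@(5, 7): e=[36,-6,6] → ·
    (3,3)@(7, 7): e=[24,-2,14] → ·
    (4,3)@(9, 7): e=[12,2,22] → █
    (5,3)@(11, 7): e=[0,6,30] → ·  [on edge]
    (4,4)@(9, 9): e=[24,-14,26] → ·
    (6,4)@(13, 9): e=[0,-6,42] → ·  [on edge]
  covered (3 px):
    · · · · · · · · · ·
    · · · · · · · · · ·
    · · █ █ · · · · · ·
    · · · · █ · · · · ·
    · · · · · · · · · ·
T1:
  2·area = 27
  edge (4, 4)→(13, 4): d=(9,0) top-left  bias=+0
  edge (13, 4)→(10, 7): d=(-3,3) right/bottom  bias=-1
  edge (10, 7)→(4, 4): d=(-6,-3) top-left  bias=+0
    (3,2)@(7, 5): e=[9,15,3] → █
    (4,2)@(9, 5): e=[9,9,9] → █
    (5,2)@(11, 5): e=[9,3,15] → █
    (6,2)@(13, 5): e=[9,-3,21] → ·
    (3,3)@(7, 7): e=[27,9,-9] → ·
    (4,3)@(9, 7): e=[27,3,-3] → ·
    (5,3)@(11, 7): e=[27,-3,3] → ·
  covered (3 px):
    · · · · · · · · · ·
    · · · · · · · · · ·
    · · · █ █ █ · · · ·
    · · · · · · · · · ·
    · · · · · · · · · ·
T2:
  2·area = 24
  edge (2, 2)→(16, 0): d=(14,-2) top-left  bias=+0
  edge (16, 0)→(0, 4): d=(-16,4) right/bottom  bias=-1
  edge (0, 4)→(2, 2): d=(2,-2) top-left  bias=+0
    (1,0)@(3, 1): e=[-12,36,0] → ·  [on edge]
    (4,0)@(9, 1): e=[0,12,12] → █  [on edge]
    (5,0)@(11, 1): e=[4,4,16] → █
    (6,0)@(13, 1): e=[8,-4,20] → ·
    (0,1)@(1, 3): e=[12,12,0] → █  [on edge]
    (1,1)@(3, 3): e=[16,4,4] → █
    (2,1)@(5, 3): e=[20,-4,8] → ·
    (4,1)@(9, 3): e=[28,-20,16] → ·
    (5,1)@(11, 3): e=[32,-28,20] → ·
    (0,2)@(1, 5): e=[40,-20,4] → ·
    (1,2)@(3, 5): e=[44,-28,8] → ·
  covered (4 px):
    · · · · █ █ · · · ·
    █ █ · · · · · · · ·
    · · · · · · · · · ·
    · · · · · · · · · ·
    · · · · · · · · · ·
T3:
  2·area = 40
  edge (4, 8)→(0, 4): d=(-4,-4) top-left  bias=+0
  edge (0, 4)→(6, 0): d=(6,-4) top-left  bias=+0
  edge (6, 0)→(4, 8): d=(-2,8) right/bottom  bias=-1
    (2,0)@(5, 1): e=[32,2,6] → █
    (3,0)@(7, 1): e=[40,10,-10] → ·
    (1,1)@(3, 3): e=[16,6,18] → █
    (3,1)@(7, 3): e=[32,22,-14] → ·
    (0,2)@(1, 5): e=[0,10,30] → █  [on edge]
    (2,2)@(5, 5): e=[16,26,-2] → ·
    (0,3)@(1, 7): e=[-8,22,26] → ·
    (1,3)@(3, 7): e=[0,30,10] → █  [on edge]
    (2,3)@(5, 7): e=[8,38,-6] → ·
    (1,4)@(3, 9): e=[-8,42,6] → ·
    (2,4)@(5, 9): e=[0,50,-10] → ·  [on edge]
  covered (6 px):
    · · █ · · · · · · ·
    · █ █ · · · · · · ·
    █ █ · · · · · · · ·
    · █ · · · · · · · ·
    · · · · · · · · · ·

Answer: [[3,2],[4,2],[5,2]]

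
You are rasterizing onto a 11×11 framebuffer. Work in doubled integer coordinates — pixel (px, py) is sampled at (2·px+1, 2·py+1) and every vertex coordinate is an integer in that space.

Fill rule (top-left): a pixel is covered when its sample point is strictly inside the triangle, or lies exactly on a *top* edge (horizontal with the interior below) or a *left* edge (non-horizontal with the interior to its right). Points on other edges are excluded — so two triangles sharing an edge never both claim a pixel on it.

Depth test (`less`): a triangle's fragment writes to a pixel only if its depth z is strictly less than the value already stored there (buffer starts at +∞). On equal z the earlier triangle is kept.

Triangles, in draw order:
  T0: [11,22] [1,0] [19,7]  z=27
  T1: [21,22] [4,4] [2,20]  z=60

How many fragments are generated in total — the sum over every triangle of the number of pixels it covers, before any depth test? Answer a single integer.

T0:
  2·area = 326
  edge (11, 22)→(1, 0): d=(-10,-22) top-left  bias=+0
  edge (1, 0)→(19, 7): d=(18,7) right/bottom  bias=-1
  edge (19, 7)→(11, 22): d=(-8,15) right/bottom  bias=-1
    (1,0)@(3, 1): e=[34,4,288] → █
    (2,0)@(5, 1): e=[78,-10,258] → ·
    (1,1)@(3, 3): e=[14,40,272] → █
    (2,1)@(5, 3): e=[58,26,242] → █
    (3,1)@(7, 3): e=[102,12,212] → █
    (4,1)@(9, 3): e=[146,-2,182] → ·
    (1,2)@(3, 5): e=[-6,76,256] → ·
    (2,2)@(5, 5): e=[38,62,226] → █
    (4,2)@(9, 5): e=[126,34,166] → █
    (5,2)@(11, 5): e=[170,20,136] → █
    (6,2)@(13, 5): e=[214,6,106] → █
    (7,2)@(15, 5): e=[258,-8,76] → ·
    (9,3)@(19, 7): e=[326,0,0] → ·  [on edge]
  covered (40 px):
    · █ · · · · · · · · ·
    · █ █ █ · · · · · · ·
    · · █ █ █ █ █ · · · ·
    · · █ █ █ █ █ █ █ · ·
    · · · █ █ █ █ █ █ · ·
    · · · █ █ █ █ █ · · ·
    · · · █ █ █ █ █ · · ·
    · · · · █ █ █ · · · ·
    · · · · █ █ █ · · · ·
    · · · · · █ · · · · ·
    · · · · · █ · · · · ·
T1:
  2·area = 308  (B↔C swapped to make it positive)
  edge (21, 22)→(2, 20): d=(-19,-2) top-left  bias=+0
  edge (2, 20)→(4, 4): d=(2,-16) top-left  bias=+0
  edge (4, 4)→(21, 22): d=(17,18) right/bottom  bias=-1
    (2,3)@(5, 7): e=[253,22,33] → █
    (3,3)@(7, 7): e=[257,54,-3] → ·
    (2,4)@(5, 9): e=[215,26,67] → █
    (3,4)@(7, 9): e=[219,58,31] → █
    (4,4)@(9, 9): e=[223,90,-5] → ·
    (2,5)@(5, 11): e=[177,30,101] → █
    (4,5)@(9, 11): e=[185,94,29] → █
    (5,5)@(11, 11): e=[189,126,-7] → ·
    (1,6)@(3, 13): e=[135,2,171] → █
    (5,6)@(11, 13): e=[151,130,27] → █
    (6,6)@(13, 13): e=[155,162,-9] → ·
    (1,7)@(3, 15): e=[97,6,205] → █
  covered (36 px):
    · · · · · · · · · · ·
    · · · · · · · · · · ·
    · · · · · · · · · · ·
    · · █ · · · · · · · ·
    · · █ █ · · · · · · ·
    · · █ █ █ · · · · · ·
    · █ █ █ █ █ · · · · ·
    · █ █ █ █ █ █ · · · ·
    · █ █ █ █ █ █ █ · · ·
    · █ █ █ █ █ █ █ █ · ·
    · · · · · · █ █ █ █ ·

Answer: 76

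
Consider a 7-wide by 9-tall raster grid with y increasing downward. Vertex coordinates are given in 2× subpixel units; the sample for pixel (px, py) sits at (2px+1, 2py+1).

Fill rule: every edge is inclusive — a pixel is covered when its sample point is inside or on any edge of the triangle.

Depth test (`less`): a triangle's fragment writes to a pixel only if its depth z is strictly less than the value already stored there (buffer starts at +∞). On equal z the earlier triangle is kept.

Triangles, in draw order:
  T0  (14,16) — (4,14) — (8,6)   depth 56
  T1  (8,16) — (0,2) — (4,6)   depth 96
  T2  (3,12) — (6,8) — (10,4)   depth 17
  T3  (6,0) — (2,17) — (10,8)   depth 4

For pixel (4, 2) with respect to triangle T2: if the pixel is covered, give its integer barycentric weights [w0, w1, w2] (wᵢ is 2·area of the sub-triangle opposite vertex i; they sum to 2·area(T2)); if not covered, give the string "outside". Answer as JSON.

T0:
  2·area = 88
  edge (14, 16)→(4, 14): d=(-10,-2) inclusive
  edge (4, 14)→(8, 6): d=(4,-8) inclusive
  edge (8, 6)→(14, 16): d=(6,10) inclusive
    (2,0)@(5, 1): e=[132,-44,0] → .  [on edge]
    (3,4)@(7, 9): e=[56,4,28] → X
    (4,4)@(9, 9): e=[60,20,8] → X
    (5,4)@(11, 9): e=[64,36,-12] → .
    (3,5)@(7, 11): e=[36,12,40] → X
    (5,5)@(11, 11): e=[44,44,0] → X  [on edge]
    (6,5)@(13, 11): e=[48,60,-20] → .
    (2,6)@(5, 13): e=[12,4,72] → X
    (6,6)@(13, 13): e=[28,68,-8] → .
    (2,7)@(5, 15): e=[-8,12,84] → .
    (3,7)@(7, 15): e=[-4,28,64] → .
    (4,7)@(9, 15): e=[0,44,44] → X  [on edge]
  covered (12 px):
    . . . . . . .
    . . . . . . .
    . . . . . . .
    . . . . . . .
    . . . X X . .
    . . . X X X .
    . . X X X X .
    . . . . X X X
    . . . . . . .
T1:
  2·area = 24
  edge (8, 16)→(0, 2): d=(-8,-14) inclusive
  edge (0, 2)→(4, 6): d=(4,4) inclusive
  edge (4, 6)→(8, 16): d=(4,10) inclusive
    (0,1)@(1, 3): e=[6,0,18] → X  [on edge]
    (1,1)@(3, 3): e=[34,-8,-2] → .
    (0,2)@(1, 5): e=[-10,8,26] → .
    (1,2)@(3, 5): e=[18,0,6] → X  [on edge]
    (2,2)@(5, 5): e=[46,-8,-14] → .
    (1,3)@(3, 7): e=[2,8,14] → X
    (2,3)@(5, 7): e=[30,0,-6] → .  [on edge]
    (1,4)@(3, 9): e=[-14,16,22] → .
    (2,4)@(5, 9): e=[14,8,2] → X
    (3,4)@(7, 9): e=[42,0,-18] → .  [on edge]
    (2,5)@(5, 11): e=[-2,16,10] → .
    (4,5)@(9, 11): e=[54,0,-30] → .  [on edge]
    (5,6)@(11, 13): e=[66,0,-42] → .  [on edge]
    (6,7)@(13, 15): e=[78,0,-54] → .  [on edge]
  covered (4 px):
    . . . . . . .
    X . . . . . .
    . X . . . . .
    . X . . . . .
    . . X . . . .
    . . . . . . .
    . . . . . . .
    . . . . . . .
    . . . . . . .
T2:
  2·area = 4
  edge (3, 12)→(6, 8): d=(3,-4) inclusive
  edge (6, 8)→(10, 4): d=(4,-4) inclusive
  edge (10, 4)→(3, 12): d=(-7,8) inclusive
    (6,0)@(13, 1): e=[7,0,-3] → .  [on edge]
    (5,1)@(11, 3): e=[5,0,-1] → .  [on edge]
    (4,2)@(9, 5): e=[3,0,1] → X  [on edge]
    (5,2)@(11, 5): e=[11,8,-15] → .
    (3,3)@(7, 7): e=[1,0,3] → X  [on edge]
    (4,3)@(9, 7): e=[9,8,-13] → .
    (2,4)@(5, 9): e=[-1,0,5] → .  [on edge]
    (3,4)@(7, 9): e=[7,8,-11] → .
    (1,5)@(3, 11): e=[-3,0,7] → .  [on edge]
    (0,6)@(1, 13): e=[-5,0,9] → .  [on edge]
  covered (2 px):
    . . . . . . .
    . . . . . . .
    . . . . X . .
    . . . X . . .
    . . . . . . .
    . . . . . . .
    . . . . . . .
    . . . . . . .
    . . . . . . .
T3:
  2·area = 100  (B↔C swapped to make it positive)
  edge (6, 0)→(10, 8): d=(4,8) inclusive
  edge (10, 8)→(2, 17): d=(-8,9) inclusive
  edge (2, 17)→(6, 0): d=(4,-17) inclusive
    (3,1)@(7, 3): e=[4,67,29] → X
    (4,1)@(9, 3): e=[-12,49,63] → .
    (2,2)@(5, 5): e=[28,69,3] → X
    (4,2)@(9, 5): e=[-4,33,71] → .
    (2,3)@(5, 7): e=[36,53,11] → X
    (4,3)@(9, 7): e=[4,17,79] → X
    (5,3)@(11, 7): e=[-12,-1,113] → .
    (2,4)@(5, 9): e=[44,37,19] → X
    (5,4)@(11, 9): e=[-4,-17,121] → .
    (2,5)@(5, 11): e=[52,21,27] → X
    (4,5)@(9, 11): e=[20,-15,95] → .
    (1,6)@(3, 13): e=[76,23,1] → X
  covered (14 px):
    . . . . . . .
    . . . X . . .
    . . X X . . .
    . . X X X . .
    . . X X X . .
    . . X X . . .
    . X X . . . .
    . X . . . . .
    . . . . . . .

Result: [0,1,3]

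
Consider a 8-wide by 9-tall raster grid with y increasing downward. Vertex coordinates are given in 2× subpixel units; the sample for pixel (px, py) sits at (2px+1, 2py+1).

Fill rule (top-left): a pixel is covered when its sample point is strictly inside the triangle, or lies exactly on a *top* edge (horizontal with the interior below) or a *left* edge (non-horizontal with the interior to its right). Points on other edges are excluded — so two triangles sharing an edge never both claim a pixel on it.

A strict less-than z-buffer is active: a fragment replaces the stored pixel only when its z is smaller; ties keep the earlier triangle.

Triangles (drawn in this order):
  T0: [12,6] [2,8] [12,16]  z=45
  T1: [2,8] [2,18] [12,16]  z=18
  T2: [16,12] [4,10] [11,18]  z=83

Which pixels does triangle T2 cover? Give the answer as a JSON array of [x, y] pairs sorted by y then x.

T0:
  2·area = 100  (B↔C swapped to make it positive)
  edge (12, 6)→(12, 16): d=(0,10) right/bottom  bias=-1
  edge (12, 16)→(2, 8): d=(-10,-8) top-left  bias=+0
  edge (2, 8)→(12, 6): d=(10,-2) top-left  bias=+0
    (3,3)@(7, 7): e=[50,50,0] → X  [on edge]
    (4,3)@(9, 7): e=[30,66,4] → X
    (5,3)@(11, 7): e=[10,82,8] → X
    (6,3)@(13, 7): e=[-10,98,12] → .
    (2,4)@(5, 9): e=[70,14,16] → X
    (6,4)@(13, 9): e=[-10,78,32] → .
    (2,5)@(5, 11): e=[70,-6,36] → .
    (3,5)@(7, 11): e=[50,10,40] → X
    (6,5)@(13, 11): e=[-10,58,52] → .
    (3,6)@(7, 13): e=[50,-10,60] → .
    (4,6)@(9, 13): e=[30,6,64] → X
    (6,6)@(13, 13): e=[-10,38,72] → .
  covered (13 px):
    . . . . . . . .
    . . . . . . . .
    . . . . . . . .
    . . . X X X . .
    . . X X X X . .
    . . . X X X . .
    . . . . X X . .
    . . . . . X . .
    . . . . . . . .
T1:
  2·area = 100  (B↔C swapped to make it positive)
  edge (2, 8)→(12, 16): d=(10,8) right/bottom  bias=-1
  edge (12, 16)→(2, 18): d=(-10,2) right/bottom  bias=-1
  edge (2, 18)→(2, 8): d=(0,-10) top-left  bias=+0
    (1,4)@(3, 9): e=[2,88,10] → X
    (2,4)@(5, 9): e=[-14,84,30] → .
    (1,5)@(3, 11): e=[22,68,10] → X
    (2,5)@(5, 11): e=[6,64,30] → X
    (3,5)@(7, 11): e=[-10,60,50] → .
    (1,6)@(3, 13): e=[42,48,10] → X
    (3,6)@(7, 13): e=[10,40,50] → X
    (4,6)@(9, 13): e=[-6,36,70] → .
    (1,7)@(3, 15): e=[62,28,10] → X
    (4,7)@(9, 15): e=[14,16,70] → X
    (5,7)@(11, 15): e=[-2,12,90] → .
    (1,8)@(3, 17): e=[82,8,10] → X
    (3,8)@(7, 17): e=[50,0,50] → .  [on edge]
  covered (12 px):
    . . . . . . . .
    . . . . . . . .
    . . . . . . . .
    . . . . . . . .
    . X . . . . . .
    . X X . . . . .
    . X X X . . . .
    . X X X X . . .
    . X X . . . . .
T2:
  2·area = 82  (B↔C swapped to make it positive)
  edge (16, 12)→(11, 18): d=(-5,6) right/bottom  bias=-1
  edge (11, 18)→(4, 10): d=(-7,-8) top-left  bias=+0
  edge (4, 10)→(16, 12): d=(12,2) right/bottom  bias=-1
    (2,5)@(5, 11): e=[71,1,10] → X
    (3,5)@(7, 11): e=[59,17,6] → X
    (4,5)@(9, 11): e=[47,33,2] → X
    (5,5)@(11, 11): e=[35,49,-2] → .
    (2,6)@(5, 13): e=[61,-13,34] → .
    (3,6)@(7, 13): e=[49,3,30] → X
    (5,6)@(11, 13): e=[25,35,22] → X
    (6,6)@(13, 13): e=[13,51,18] → X
    (7,6)@(15, 13): e=[1,67,14] → X
    (3,7)@(7, 15): e=[39,-11,54] → .
    (4,7)@(9, 15): e=[27,5,50] → X
    (7,7)@(15, 15): e=[-9,53,38] → .
  covered (12 px):
    . . . . . . . .
    . . . . . . . .
    . . . . . . . .
    . . . . . . . .
    . . . . . . . .
    . . X X X . . .
    . . . X X X X X
    . . . . X X X .
    . . . . . X . .

Final: [[2,5],[3,5],[4,5],[3,6],[4,6],[5,6],[6,6],[7,6],[4,7],[5,7],[6,7],[5,8]]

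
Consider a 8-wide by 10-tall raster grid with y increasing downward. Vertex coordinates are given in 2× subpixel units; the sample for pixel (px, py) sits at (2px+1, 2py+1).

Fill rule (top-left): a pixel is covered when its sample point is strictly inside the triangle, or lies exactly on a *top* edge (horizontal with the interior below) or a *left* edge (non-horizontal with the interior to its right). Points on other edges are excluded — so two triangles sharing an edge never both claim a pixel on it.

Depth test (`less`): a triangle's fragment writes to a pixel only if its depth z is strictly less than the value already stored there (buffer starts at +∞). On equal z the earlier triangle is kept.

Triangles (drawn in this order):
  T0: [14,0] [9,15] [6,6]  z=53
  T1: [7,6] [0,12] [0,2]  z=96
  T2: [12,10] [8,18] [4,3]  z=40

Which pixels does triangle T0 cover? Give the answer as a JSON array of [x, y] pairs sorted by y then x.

T0:
  2·area = 90
  edge (14, 0)→(9, 15): d=(-5,15) right/bottom  bias=-1
  edge (9, 15)→(6, 6): d=(-3,-9) top-left  bias=+0
  edge (6, 6)→(14, 0): d=(8,-6) top-left  bias=+0
    (6,0)@(13, 1): e=[10,78,2] → X
    (7,0)@(15, 1): e=[-20,96,14] → .
    (2,1)@(5, 3): e=[120,0,-30] → .  [on edge]
    (5,1)@(11, 3): e=[30,54,6] → X
    (6,1)@(13, 3): e=[0,72,18] → .  [on edge]
    (4,2)@(9, 5): e=[50,30,10] → X
    (6,2)@(13, 5): e=[-10,66,34] → .
    (3,3)@(7, 7): e=[70,6,14] → X
    (6,3)@(13, 7): e=[-20,60,50] → .
    (3,4)@(7, 9): e=[60,0,30] → X  [on edge]
    (5,4)@(11, 9): e=[0,36,54] → .  [on edge]
    (3,5)@(7, 11): e=[50,-6,46] → .
    (4,7)@(9, 15): e=[0,0,90] → .  [on edge]
  covered (11 px):
    . . . . . . X .
    . . . . . X . .
    . . . . X X . .
    . . . X X X . .
    . . . X X . . .
    . . . . X . . .
    . . . . X . . .
    . . . . . . . .
    . . . . . . . .
    . . . . . . . .
T1:
  2·area = 70
  edge (7, 6)→(0, 12): d=(-7,6) right/bottom  bias=-1
  edge (0, 12)→(0, 2): d=(0,-10) top-left  bias=+0
  edge (0, 2)→(7, 6): d=(7,4) right/bottom  bias=-1
    (0,1)@(1, 3): e=[57,10,3] → X
    (1,1)@(3, 3): e=[45,30,-5] → .
    (0,2)@(1, 5): e=[43,10,17] → X
    (1,2)@(3, 5): e=[31,30,9] → X
    (2,2)@(5, 5): e=[19,50,1] → X
    (3,2)@(7, 5): e=[7,70,-7] → .
    (0,3)@(1, 7): e=[29,10,31] → X
    (3,3)@(7, 7): e=[-7,70,7] → .
    (0,4)@(1, 9): e=[15,10,45] → X
    (2,4)@(5, 9): e=[-9,50,29] → .
    (0,5)@(1, 11): e=[1,10,59] → X
    (1,5)@(3, 11): e=[-11,30,51] → .
  covered (10 px):
    . . . . . . . .
    X . . . . . . .
    X X X . . . . .
    X X X . . . . .
    X X . . . . . .
    X . . . . . . .
    . . . . . . . .
    . . . . . . . .
    . . . . . . . .
    . . . . . . . .
T2:
  2·area = 92
  edge (12, 10)→(8, 18): d=(-4,8) right/bottom  bias=-1
  edge (8, 18)→(4, 3): d=(-4,-15) top-left  bias=+0
  edge (4, 3)→(12, 10): d=(8,7) right/bottom  bias=-1
    (2,2)@(5, 5): e=[76,7,9] → X
    (3,2)@(7, 5): e=[60,37,-5] → .
    (2,3)@(5, 7): e=[68,-1,25] → .
    (3,3)@(7, 7): e=[52,29,11] → X
    (4,3)@(9, 7): e=[36,59,-3] → .
    (3,4)@(7, 9): e=[44,21,27] → X
    (4,4)@(9, 9): e=[28,51,13] → X
    (5,4)@(11, 9): e=[12,81,-1] → .
    (3,5)@(7, 11): e=[36,13,43] → X
    (5,5)@(11, 11): e=[4,73,15] → X
    (6,5)@(13, 11): e=[-12,103,1] → .
    (3,6)@(7, 13): e=[28,5,59] → X
  covered (10 px):
    . . . . . . . .
    . . . . . . . .
    . . X . . . . .
    . . . X . . . .
    . . . X X . . .
    . . . X X X . .
    . . . X X . . .
    . . . . X . . .
    . . . . . . . .
    . . . . . . . .

Answer: [[6,0],[5,1],[4,2],[5,2],[3,3],[4,3],[5,3],[3,4],[4,4],[4,5],[4,6]]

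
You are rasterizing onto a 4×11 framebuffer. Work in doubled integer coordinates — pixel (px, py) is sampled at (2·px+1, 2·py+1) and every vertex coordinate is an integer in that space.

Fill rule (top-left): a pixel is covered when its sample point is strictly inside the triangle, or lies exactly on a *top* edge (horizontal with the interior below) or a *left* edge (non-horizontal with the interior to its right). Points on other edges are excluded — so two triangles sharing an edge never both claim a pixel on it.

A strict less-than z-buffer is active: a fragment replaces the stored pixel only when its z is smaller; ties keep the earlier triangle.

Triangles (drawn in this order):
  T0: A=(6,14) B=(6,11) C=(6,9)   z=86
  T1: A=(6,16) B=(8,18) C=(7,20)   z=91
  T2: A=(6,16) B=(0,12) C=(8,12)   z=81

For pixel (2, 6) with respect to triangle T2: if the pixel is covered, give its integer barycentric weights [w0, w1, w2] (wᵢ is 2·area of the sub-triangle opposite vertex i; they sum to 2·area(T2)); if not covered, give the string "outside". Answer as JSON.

T0:
  degenerate (2·area = 0) — covers nothing
T1:
  2·area = 6
  edge (6, 16)→(8, 18): d=(2,2) right/bottom  bias=-1
  edge (8, 18)→(7, 20): d=(-1,2) right/bottom  bias=-1
  edge (7, 20)→(6, 16): d=(-1,-4) top-left  bias=+0
    (0,5)@(1, 11): e=[0,21,-15] → ·  [on edge]
    (1,6)@(3, 13): e=[0,15,-9] → ·  [on edge]
    (2,7)@(5, 15): e=[0,9,-3] → ·  [on edge]
    (3,8)@(7, 17): e=[0,3,3] → ·  [on edge]
    (3,9)@(7, 19): e=[4,1,1] → #
    (3,10)@(7, 21): e=[8,-1,-1] → ·
  covered (1 px):
    · · · ·
    · · · ·
    · · · ·
    · · · ·
    · · · ·
    · · · ·
    · · · ·
    · · · ·
    · · · ·
    · · · #
    · · · ·
T2:
  2·area = 32
  edge (6, 16)→(0, 12): d=(-6,-4) top-left  bias=+0
  edge (0, 12)→(8, 12): d=(8,0) top-left  bias=+0
  edge (8, 12)→(6, 16): d=(-2,4) right/bottom  bias=-1
    (1,6)@(3, 13): e=[6,8,18] → #
    (2,6)@(5, 13): e=[14,8,10] → #
    (3,6)@(7, 13): e=[22,8,2] → #
    (1,7)@(3, 15): e=[-6,24,14] → ·
    (2,7)@(5, 15): e=[2,24,6] → #
    (3,7)@(7, 15): e=[10,24,-2] → ·
    (2,8)@(5, 17): e=[-10,40,2] → ·
  covered (4 px):
    · · · ·
    · · · ·
    · · · ·
    · · · ·
    · · · ·
    · · · ·
    · # # #
    · · # ·
    · · · ·
    · · · ·
    · · · ·

Result: [8,10,14]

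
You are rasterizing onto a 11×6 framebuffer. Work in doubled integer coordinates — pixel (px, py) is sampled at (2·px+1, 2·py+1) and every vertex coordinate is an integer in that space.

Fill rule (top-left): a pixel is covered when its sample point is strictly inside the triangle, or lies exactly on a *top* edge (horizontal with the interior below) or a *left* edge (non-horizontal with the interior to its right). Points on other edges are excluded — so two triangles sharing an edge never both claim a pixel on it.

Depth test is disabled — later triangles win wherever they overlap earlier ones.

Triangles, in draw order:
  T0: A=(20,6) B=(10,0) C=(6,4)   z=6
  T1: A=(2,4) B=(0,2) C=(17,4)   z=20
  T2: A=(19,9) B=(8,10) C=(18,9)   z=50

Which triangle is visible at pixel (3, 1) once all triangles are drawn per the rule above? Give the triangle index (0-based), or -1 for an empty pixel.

T0:
  2·area = 64  (B↔C swapped to make it positive)
  edge (20, 6)→(6, 4): d=(-14,-2) top-left  bias=+0
  edge (6, 4)→(10, 0): d=(4,-4) top-left  bias=+0
  edge (10, 0)→(20, 6): d=(10,6) right/bottom  bias=-1
    (4,0)@(9, 1): e=[48,0,16] → █  [on edge]
    (5,0)@(11, 1): e=[52,8,4] → █
    (6,0)@(13, 1): e=[56,16,-8] → ·
    (3,1)@(7, 3): e=[16,0,48] → █  [on edge]
    (6,1)@(13, 3): e=[28,24,12] → █
    (7,1)@(15, 3): e=[32,32,0] → ·  [on edge]
    (2,2)@(5, 5): e=[-16,0,80] → ·  [on edge]
    (3,2)@(7, 5): e=[-12,8,68] → ·
    (4,2)@(9, 5): e=[-8,16,56] → ·
    (5,2)@(11, 5): e=[-4,24,44] → ·
    (6,2)@(13, 5): e=[0,32,32] → █  [on edge]
    (7,2)@(15, 5): e=[4,40,20] → █
    (1,3)@(3, 7): e=[-48,0,112] → ·  [on edge]
    (0,4)@(1, 9): e=[-80,0,144] → ·  [on edge]
  covered (9 px):
    · · · · █ █ · · · · ·
    · · · █ █ █ █ · · · ·
    · · · · · · █ █ █ · ·
    · · · · · · · · · · ·
    · · · · · · · · · · ·
    · · · · · · · · · · ·
T1:
  2·area = 30
  edge (2, 4)→(0, 2): d=(-2,-2) top-left  bias=+0
  edge (0, 2)→(17, 4): d=(17,2) right/bottom  bias=-1
  edge (17, 4)→(2, 4): d=(-15,0) right/bottom  bias=-1
    (0,1)@(1, 3): e=[0,15,15] → █  [on edge]
    (1,1)@(3, 3): e=[4,11,15] → █
    (2,1)@(5, 3): e=[8,7,15] → █
    (3,1)@(7, 3): e=[12,3,15] → █
    (4,1)@(9, 3): e=[16,-1,15] → ·
    (0,2)@(1, 5): e=[-4,49,-15] → ·
    (1,2)@(3, 5): e=[0,45,-15] → ·  [on edge]
    (2,2)@(5, 5): e=[4,41,-15] → ·
    (3,2)@(7, 5): e=[8,37,-15] → ·
    (2,3)@(5, 7): e=[0,75,-45] → ·  [on edge]
    (3,4)@(7, 9): e=[0,105,-75] → ·  [on edge]
    (4,5)@(9, 11): e=[0,135,-105] → ·  [on edge]
  covered (4 px):
    · · · · · · · · · · ·
    █ █ █ █ · · · · · · ·
    · · · · · · · · · · ·
    · · · · · · · · · · ·
    · · · · · · · · · · ·
    · · · · · · · · · · ·
T2:
  2·area = 1
  edge (19, 9)→(8, 10): d=(-11,1) right/bottom  bias=-1
  edge (8, 10)→(18, 9): d=(10,-1) top-left  bias=+0
  edge (18, 9)→(19, 9): d=(1,0) top-left  bias=+0
    (0,4)@(1, 9): e=[18,-17,0] → ·  [on edge]
    (1,4)@(3, 9): e=[16,-15,0] → ·  [on edge]
    (2,4)@(5, 9): e=[14,-13,0] → ·  [on edge]
    (3,4)@(7, 9): e=[12,-11,0] → ·  [on edge]
    (4,4)@(9, 9): e=[10,-9,0] → ·  [on edge]
    (5,4)@(11, 9): e=[8,-7,0] → ·  [on edge]
    (6,4)@(13, 9): e=[6,-5,0] → ·  [on edge]
    (7,4)@(15, 9): e=[4,-3,0] → ·  [on edge]
    (8,4)@(17, 9): e=[2,-1,0] → ·  [on edge]
    (9,4)@(19, 9): e=[0,1,0] → ·  [on edge]
    (10,4)@(21, 9): e=[-2,3,0] → ·  [on edge]
  covered (0 px):
    · · · · · · · · · · ·
    · · · · · · · · · · ·
    · · · · · · · · · · ·
    · · · · · · · · · · ·
    · · · · · · · · · · ·
    · · · · · · · · · · ·

Z-buffer (winner per pixel, '.' = empty):
  . . . . 0 0 . . . . .
  1 1 1 1 0 0 0 . . . .
  . . . . . . 0 0 0 . .
  . . . . . . . . . . .
  . . . . . . . . . . .
  . . . . . . . . . . .

Answer: 1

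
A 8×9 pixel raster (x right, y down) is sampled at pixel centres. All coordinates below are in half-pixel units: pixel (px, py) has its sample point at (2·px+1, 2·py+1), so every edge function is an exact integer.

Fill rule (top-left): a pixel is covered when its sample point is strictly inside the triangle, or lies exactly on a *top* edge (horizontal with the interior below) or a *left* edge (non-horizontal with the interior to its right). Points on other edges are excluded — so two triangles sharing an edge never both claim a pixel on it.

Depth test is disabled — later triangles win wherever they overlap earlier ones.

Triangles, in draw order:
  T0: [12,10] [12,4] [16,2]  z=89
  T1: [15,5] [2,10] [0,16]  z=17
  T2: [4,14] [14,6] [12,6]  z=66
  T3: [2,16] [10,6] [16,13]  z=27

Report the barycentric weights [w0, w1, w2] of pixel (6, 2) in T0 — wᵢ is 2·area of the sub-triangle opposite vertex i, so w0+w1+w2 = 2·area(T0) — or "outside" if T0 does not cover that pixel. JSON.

T0:
  2·area = 24
  edge (12, 10)→(12, 4): d=(0,-6) top-left  bias=+0
  edge (12, 4)→(16, 2): d=(4,-2) top-left  bias=+0
  edge (16, 2)→(12, 10): d=(-4,8) right/bottom  bias=-1
    (7,1)@(15, 3): e=[18,2,4] → #
    (6,2)@(13, 5): e=[6,6,12] → #
    (7,2)@(15, 5): e=[18,10,-4] → ·
    (6,3)@(13, 7): e=[6,14,4] → #
    (7,3)@(15, 7): e=[18,18,-12] → ·
    (6,4)@(13, 9): e=[6,22,-4] → ·
  covered (3 px):
    · · · · · · · ·
    · · · · · · · #
    · · · · · · # ·
    · · · · · · # ·
    · · · · · · · ·
    · · · · · · · ·
    · · · · · · · ·
    · · · · · · · ·
    · · · · · · · ·
T1:
  2·area = 68  (B↔C swapped to make it positive)
  edge (15, 5)→(0, 16): d=(-15,11) right/bottom  bias=-1
  edge (0, 16)→(2, 10): d=(2,-6) top-left  bias=+0
  edge (2, 10)→(15, 5): d=(13,-5) top-left  bias=+0
    (2,0)@(5, 1): e=[170,0,-102] → ·  [on edge]
    (7,2)@(15, 5): e=[0,68,0] → ·  [on edge]
    (1,3)@(3, 7): e=[102,0,-34] → ·  [on edge]
    (5,3)@(11, 7): e=[14,48,6] → #
    (6,3)@(13, 7): e=[-8,60,16] → ·
    (2,4)@(5, 9): e=[50,16,2] → #
    (3,4)@(7, 9): e=[28,28,12] → #
    (4,4)@(9, 9): e=[6,40,22] → #
    (5,4)@(11, 9): e=[-16,52,32] → ·
    (1,5)@(3, 11): e=[42,8,18] → #
    (3,5)@(7, 11): e=[-2,32,38] → ·
    (4,5)@(9, 11): e=[-24,44,48] → ·
    (0,6)@(1, 13): e=[34,0,34] → #  [on edge]
  covered (9 px):
    · · · · · · · ·
    · · · · · · · ·
    · · · · · · · ·
    · · · · · # · ·
    · · # # # · · ·
    · # # · · · · ·
    # # · · · · · ·
    # · · · · · · ·
    · · · · · · · ·
T2:
  2·area = 16  (B↔C swapped to make it positive)
  edge (4, 14)→(12, 6): d=(8,-8) top-left  bias=+0
  edge (12, 6)→(14, 6): d=(2,0) top-left  bias=+0
  edge (14, 6)→(4, 14): d=(-10,8) right/bottom  bias=-1
    (7,1)@(15, 3): e=[0,-6,22] → ·  [on edge]
    (6,2)@(13, 5): e=[0,-2,18] → ·  [on edge]
    (5,3)@(11, 7): e=[0,2,14] → #  [on edge]
    (6,3)@(13, 7): e=[16,2,-2] → ·
    (4,4)@(9, 9): e=[0,6,10] → #  [on edge]
    (5,4)@(11, 9): e=[16,6,-6] → ·
    (3,5)@(7, 11): e=[0,10,6] → #  [on edge]
    (4,5)@(9, 11): e=[16,10,-10] → ·
    (2,6)@(5, 13): e=[0,14,2] → #  [on edge]
    (3,6)@(7, 13): e=[16,14,-14] → ·
    (1,7)@(3, 15): e=[0,18,-2] → ·  [on edge]
    (2,7)@(5, 15): e=[16,18,-18] → ·
    (0,8)@(1, 17): e=[0,22,-6] → ·  [on edge]
  covered (4 px):
    · · · · · · · ·
    · · · · · · · ·
    · · · · · · · ·
    · · · · · # · ·
    · · · · # · · ·
    · · · # · · · ·
    · · # · · · · ·
    · · · · · · · ·
    · · · · · · · ·
T3:
  2·area = 116
  edge (2, 16)→(10, 6): d=(8,-10) top-left  bias=+0
  edge (10, 6)→(16, 13): d=(6,7) right/bottom  bias=-1
  edge (16, 13)→(2, 16): d=(-14,3) right/bottom  bias=-1
    (4,4)@(9, 9): e=[14,25,77] → #
    (5,4)@(11, 9): e=[34,11,71] → #
    (6,4)@(13, 9): e=[54,-3,65] → ·
    (3,5)@(7, 11): e=[10,51,55] → #
    (6,5)@(13, 11): e=[70,9,37] → #
    (7,5)@(15, 11): e=[90,-5,31] → ·
    (2,6)@(5, 13): e=[6,77,33] → #
    (7,6)@(15, 13): e=[106,7,3] → #
    (1,7)@(3, 15): e=[2,103,11] → #
    (3,7)@(7, 15): e=[42,75,-1] → ·
    (4,7)@(9, 15): e=[62,61,-7] → ·
    (5,7)@(11, 15): e=[82,47,-13] → ·
  covered (14 px):
    · · · · · · · ·
    · · · · · · · ·
    · · · · · · · ·
    · · · · · · · ·
    · · · · # # · ·
    · · · # # # # ·
    · · # # # # # #
    · # # · · · · ·
    · · · · · · · ·

Final: [6,12,6]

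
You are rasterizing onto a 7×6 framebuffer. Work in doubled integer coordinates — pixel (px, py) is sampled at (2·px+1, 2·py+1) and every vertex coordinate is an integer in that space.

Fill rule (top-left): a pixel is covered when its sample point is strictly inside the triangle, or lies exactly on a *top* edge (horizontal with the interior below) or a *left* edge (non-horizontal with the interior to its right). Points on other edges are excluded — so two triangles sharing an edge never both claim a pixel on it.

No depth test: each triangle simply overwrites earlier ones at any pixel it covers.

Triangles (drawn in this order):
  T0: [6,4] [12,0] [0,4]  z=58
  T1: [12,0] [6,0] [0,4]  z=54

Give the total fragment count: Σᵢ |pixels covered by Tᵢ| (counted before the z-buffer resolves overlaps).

T0:
  2·area = 24  (B↔C swapped to make it positive)
  edge (6, 4)→(0, 4): d=(-6,0) right/bottom  bias=-1
  edge (0, 4)→(12, 0): d=(12,-4) top-left  bias=+0
  edge (12, 0)→(6, 4): d=(-6,4) right/bottom  bias=-1
    (4,0)@(9, 1): e=[18,0,6] → X  [on edge]
    (5,0)@(11, 1): e=[18,8,-2] → .
    (1,1)@(3, 3): e=[6,0,18] → X  [on edge]
    (2,1)@(5, 3): e=[6,8,10] → X
    (3,1)@(7, 3): e=[6,16,2] → X
    (4,1)@(9, 3): e=[6,24,-6] → .
    (1,2)@(3, 5): e=[-6,24,6] → .
    (2,2)@(5, 5): e=[-6,32,-2] → .
    (3,2)@(7, 5): e=[-6,40,-10] → .
  covered (4 px):
    . . . . X . .
    . X X X . . .
    . . . . . . .
    . . . . . . .
    . . . . . . .
    . . . . . . .
T1:
  2·area = 24  (B↔C swapped to make it positive)
  edge (12, 0)→(0, 4): d=(-12,4) right/bottom  bias=-1
  edge (0, 4)→(6, 0): d=(6,-4) top-left  bias=+0
  edge (6, 0)→(12, 0): d=(6,0) top-left  bias=+0
    (2,0)@(5, 1): e=[16,2,6] → X
    (3,0)@(7, 1): e=[8,10,6] → X
    (4,0)@(9, 1): e=[0,18,6] → .  [on edge]
    (1,1)@(3, 3): e=[0,6,18] → .  [on edge]
    (2,1)@(5, 3): e=[-8,14,18] → .
    (3,1)@(7, 3): e=[-16,22,18] → .
  covered (2 px):
    . . X X . . .
    . . . . . . .
    . . . . . . .
    . . . . . . .
    . . . . . . .
    . . . . . . .

Answer: 6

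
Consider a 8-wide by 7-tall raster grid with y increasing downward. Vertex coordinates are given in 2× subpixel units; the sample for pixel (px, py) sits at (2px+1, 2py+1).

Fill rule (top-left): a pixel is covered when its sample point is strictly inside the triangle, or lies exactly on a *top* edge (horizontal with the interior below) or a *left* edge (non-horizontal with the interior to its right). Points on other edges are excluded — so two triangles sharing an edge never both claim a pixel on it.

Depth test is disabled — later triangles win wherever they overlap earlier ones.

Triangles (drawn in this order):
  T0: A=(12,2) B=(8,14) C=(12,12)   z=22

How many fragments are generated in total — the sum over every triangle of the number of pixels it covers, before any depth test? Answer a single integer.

T0:
  2·area = 40  (B↔C swapped to make it positive)
  edge (12, 2)→(12, 12): d=(0,10) right/bottom  bias=-1
  edge (12, 12)→(8, 14): d=(-4,2) right/bottom  bias=-1
  edge (8, 14)→(12, 2): d=(4,-12) top-left  bias=+0
    (5,2)@(11, 5): e=[10,30,0] → X  [on edge]
    (6,2)@(13, 5): e=[-10,26,24] → .
    (5,3)@(11, 7): e=[10,22,8] → X
    (6,3)@(13, 7): e=[-10,18,32] → .
    (5,4)@(11, 9): e=[10,14,16] → X
    (6,4)@(13, 9): e=[-10,10,40] → .
    (4,5)@(9, 11): e=[30,10,0] → X  [on edge]
    (6,5)@(13, 11): e=[-10,2,48] → .
    (4,6)@(9, 13): e=[30,2,8] → X
    (5,6)@(11, 13): e=[10,-2,32] → .
  covered (6 px):
    . . . . . . . .
    . . . . . . . .
    . . . . . X . .
    . . . . . X . .
    . . . . . X . .
    . . . . X X . .
    . . . . X . . .

Answer: 6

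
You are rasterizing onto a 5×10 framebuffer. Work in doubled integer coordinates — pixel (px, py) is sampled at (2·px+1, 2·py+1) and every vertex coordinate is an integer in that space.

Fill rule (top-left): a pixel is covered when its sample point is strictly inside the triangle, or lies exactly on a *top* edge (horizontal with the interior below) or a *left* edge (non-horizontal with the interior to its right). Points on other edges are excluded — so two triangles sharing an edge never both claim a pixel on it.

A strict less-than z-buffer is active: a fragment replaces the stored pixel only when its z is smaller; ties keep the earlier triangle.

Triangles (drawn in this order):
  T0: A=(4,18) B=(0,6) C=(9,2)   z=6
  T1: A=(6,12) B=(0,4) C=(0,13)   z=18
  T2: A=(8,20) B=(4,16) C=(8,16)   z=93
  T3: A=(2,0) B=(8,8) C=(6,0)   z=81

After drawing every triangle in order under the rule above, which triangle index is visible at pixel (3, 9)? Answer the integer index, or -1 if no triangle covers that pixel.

T0:
  2·area = 124
  edge (4, 18)→(0, 6): d=(-4,-12) top-left  bias=+0
  edge (0, 6)→(9, 2): d=(9,-4) top-left  bias=+0
  edge (9, 2)→(4, 18): d=(-5,16) right/bottom  bias=-1
    (3,1)@(7, 3): e=[96,1,27] → #
    (4,1)@(9, 3): e=[120,9,-5] → ·
    (1,2)@(3, 5): e=[40,3,81] → #
    (2,2)@(5, 5): e=[64,11,49] → #
    (4,2)@(9, 5): e=[112,27,-15] → ·
    (0,3)@(1, 7): e=[8,13,103] → #
    (4,3)@(9, 7): e=[104,45,-25] → ·
    (0,4)@(1, 9): e=[0,31,93] → #  [on edge]
    (3,4)@(7, 9): e=[72,55,-3] → ·
    (0,5)@(1, 11): e=[-8,49,83] → ·
    (1,5)@(3, 11): e=[16,57,51] → #
    (3,5)@(7, 11): e=[64,73,-13] → ·
    (1,7)@(3, 15): e=[0,93,31] → #  [on edge]
  covered (16 px):
    · · · · ·
    · · · # ·
    · # # # ·
    # # # # ·
    # # # · ·
    · # # · ·
    · # # · ·
    · # · · ·
    · · · · ·
    · · · · ·
T1:
  2·area = 54  (B↔C swapped to make it positive)
  edge (6, 12)→(0, 13): d=(-6,1) right/bottom  bias=-1
  edge (0, 13)→(0, 4): d=(0,-9) top-left  bias=+0
  edge (0, 4)→(6, 12): d=(6,8) right/bottom  bias=-1
    (0,3)@(1, 7): e=[35,9,10] → #
    (1,3)@(3, 7): e=[33,27,-6] → ·
    (0,4)@(1, 9): e=[23,9,22] → #
    (1,4)@(3, 9): e=[21,27,6] → #
    (2,4)@(5, 9): e=[19,45,-10] → ·
    (0,5)@(1, 11): e=[11,9,34] → #
    (2,5)@(5, 11): e=[7,45,2] → #
    (3,5)@(7, 11): e=[5,63,-14] → ·
    (0,6)@(1, 13): e=[-1,9,46] → ·
    (1,6)@(3, 13): e=[-3,27,30] → ·
    (2,6)@(5, 13): e=[-5,45,14] → ·
  covered (6 px):
    · · · · ·
    · · · · ·
    · · · · ·
    # · · · ·
    # # · · ·
    # # # · ·
    · · · · ·
    · · · · ·
    · · · · ·
    · · · · ·
T2:
  2·area = 16
  edge (8, 20)→(4, 16): d=(-4,-4) top-left  bias=+0
  edge (4, 16)→(8, 16): d=(4,0) top-left  bias=+0
  edge (8, 16)→(8, 20): d=(0,4) right/bottom  bias=-1
    (0,6)@(1, 13): e=[0,-12,28] → ·  [on edge]
    (1,7)@(3, 15): e=[0,-4,20] → ·  [on edge]
    (2,8)@(5, 17): e=[0,4,12] → #  [on edge]
    (3,8)@(7, 17): e=[8,4,4] → #
    (4,8)@(9, 17): e=[16,4,-4] → ·
    (2,9)@(5, 19): e=[-8,12,12] → ·
    (3,9)@(7, 19): e=[0,12,4] → #  [on edge]
    (4,9)@(9, 19): e=[8,12,-4] → ·
  covered (3 px):
    · · · · ·
    · · · · ·
    · · · · ·
    · · · · ·
    · · · · ·
    · · · · ·
    · · · · ·
    · · · · ·
    · · # # ·
    · · · # ·
T3:
  2·area = 32  (B↔C swapped to make it positive)
  edge (2, 0)→(6, 0): d=(4,0) top-left  bias=+0
  edge (6, 0)→(8, 8): d=(2,8) right/bottom  bias=-1
  edge (8, 8)→(2, 0): d=(-6,-8) top-left  bias=+0
    (1,0)@(3, 1): e=[4,26,2] → #
    (2,0)@(5, 1): e=[4,10,18] → #
    (3,0)@(7, 1): e=[4,-6,34] → ·
    (1,1)@(3, 3): e=[12,30,-10] → ·
    (2,1)@(5, 3): e=[12,14,6] → #
    (3,1)@(7, 3): e=[12,-2,22] → ·
    (2,2)@(5, 5): e=[20,18,-6] → ·
    (3,2)@(7, 5): e=[20,2,10] → #
    (4,2)@(9, 5): e=[20,-14,26] → ·
    (3,3)@(7, 7): e=[28,6,-2] → ·
  covered (4 px):
    · # # · ·
    · · # · ·
    · · · # ·
    · · · · ·
    · · · · ·
    · · · · ·
    · · · · ·
    · · · · ·
    · · · · ·
    · · · · ·

Z-buffer (winner per pixel, '.' = empty):
  . 3 3 . .
  . . 3 0 .
  . 0 0 0 .
  0 0 0 0 .
  0 0 0 . .
  1 0 0 . .
  . 0 0 . .
  . 0 . . .
  . . 2 2 .
  . . . 2 .

Final: 2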